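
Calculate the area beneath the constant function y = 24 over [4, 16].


The area under a constant function y = 24 is a rectangle.
Width = 16 - 4 = 12
Height = 24
Area = width * height
= 12 * 24
= 288

288


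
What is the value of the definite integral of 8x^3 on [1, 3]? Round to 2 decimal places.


Find the antiderivative of 8x^3:
F(x) = 8/4 * x^4
Apply the Fundamental Theorem of Calculus:
F(3) - F(1)
= 8/4 * 3^4 - 8/4 * 1^4
= 8/4 * (81 - 1)
= 8/4 * 80
= 160 = 160.00

160.00


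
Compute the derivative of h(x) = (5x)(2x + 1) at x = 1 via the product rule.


Let u(x) = 5x and v(x) = 2x + 1
u'(x) = 5
v'(x) = 2
Product rule: h'(x) = u'(x)*v(x) + u(x)*v'(x)
= 5 * (2x + 1) + (5x) * 2
At x = 1:
u(1) = 5 * 1 + 0 = 5
v(1) = 2 * 1 + 1 = 3
h'(1) = 5 * 3 + 5 * 2
= 15 + 10
= 25

25


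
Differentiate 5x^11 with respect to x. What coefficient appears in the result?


We apply the power rule: d/dx [ax^n] = a*n * x^(n-1)
d/dx [5x^11]
= 5 * 11 * x^(11-1)
= 55x^10
The coefficient is 55

55


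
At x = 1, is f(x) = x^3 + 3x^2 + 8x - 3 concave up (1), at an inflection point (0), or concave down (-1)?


Concavity is determined by the sign of f''(x).
f(x) = x^3 + 3x^2 + 8x - 3
f'(x) = 3x^2 + 6x + 8
f''(x) = 6x + 6
f''(1) = 6 * 1 + 6
= 6 + 6
= 12
Since f''(1) > 0, the function is concave up (1)

1


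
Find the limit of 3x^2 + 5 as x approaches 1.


Since polynomials are continuous, we use direct substitution.
lim(x->1) of 3x^2 + 5
= 3 * 1^2 + 0 * 1 + 5
= 3 + 0 + 5
= 8

8


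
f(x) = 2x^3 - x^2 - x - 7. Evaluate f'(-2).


Differentiate f(x) = 2x^3 - x^2 - x - 7 term by term:
f'(x) = 6x^2 - 2x - 1
Substitute x = -2:
f'(-2) = 6 * (-2)^2 - 2 * (-2) - 1
= 24 + 4 - 1
= 27

27


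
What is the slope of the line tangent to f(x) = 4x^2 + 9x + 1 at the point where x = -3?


The slope of the tangent line equals f'(x) at the point.
f(x) = 4x^2 + 9x + 1
f'(x) = 8x + 9
At x = -3:
f'(-3) = 8 * (-3) + 9
= -24 + 9
= -15

-15


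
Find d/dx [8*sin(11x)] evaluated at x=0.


Apply the chain rule to differentiate 8*sin(11x):
d/dx [8*sin(11x)]
= 8 * cos(11x) * d/dx(11x)
= 8 * 11 * cos(11x)
= 88 * cos(11x)
Evaluate at x = 0:
= 88 * cos(0)
= 88 * 1
= 88

88


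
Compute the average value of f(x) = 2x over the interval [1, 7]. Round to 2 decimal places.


Average value = 1/(b-a) * integral from a to b of f(x) dx
First compute the integral of 2x:
F(x) = x^2
F(7) = 1 * 49 + 0 * 7 = 49
F(1) = 1 * 1 + 0 * 1 = 1
Integral = 49 - 1 = 48
Average = 48 / (7 - 1) = 48 / 6
= 8 = 8.00

8.00


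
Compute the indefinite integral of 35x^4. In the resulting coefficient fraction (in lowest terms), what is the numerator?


Apply the power rule for integration:
integral of ax^n dx = a/(n+1) * x^(n+1) + C
integral of 35x^4 dx
= 35/5 * x^5 + C
= 7 * x^5 + C
The coefficient in lowest terms is 7 = 7/1, so its numerator is 7

7


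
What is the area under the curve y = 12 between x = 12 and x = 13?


The area under a constant function y = 12 is a rectangle.
Width = 13 - 12 = 1
Height = 12
Area = width * height
= 1 * 12
= 12

12


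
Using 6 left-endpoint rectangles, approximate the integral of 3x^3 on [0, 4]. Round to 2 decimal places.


Left Riemann sum uses left endpoints of each subinterval.
Interval: [0, 4], n = 6
dx = (4 - 0) / 6 = 2/3
Left endpoints: [0, 2/3, 4/3, 2, 8/3, 10/3]
f values: [0, 8/9, 64/9, 24, 512/9, 1000/9]
Sum = dx * (sum of f values)
= 2/3 * 200
= 400/3 ≈ 133.33

133.33


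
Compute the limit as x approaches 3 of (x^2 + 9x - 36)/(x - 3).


Direct substitution gives 0/0, so we factor the numerator.
Factor: (x^2 + 9x - 36) = (x - 3)(x + 12)
Cancel the common factor (x - 3):
(x^2 + 9x - 36)/(x - 3) = (x + 12)
Now substitute x = 3:
= (3) - (-12) = 15

15


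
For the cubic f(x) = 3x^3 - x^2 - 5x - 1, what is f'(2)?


Differentiate f(x) = 3x^3 - x^2 - 5x - 1 term by term:
f'(x) = 9x^2 - 2x - 5
Substitute x = 2:
f'(2) = 9 * 2^2 - 2 * 2 - 5
= 36 - 4 - 5
= 27

27


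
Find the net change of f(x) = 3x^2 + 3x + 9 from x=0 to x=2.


Net change = f(b) - f(a)
f(x) = 3x^2 + 3x + 9
Compute f(2):
f(2) = 3 * 2^2 + 3 * 2 + 9
= 12 + 6 + 9
= 27
Compute f(0):
f(0) = 3 * 0^2 + 3 * 0 + 9
= 0 + 0 + 9
= 9
Net change = 27 - 9 = 18

18


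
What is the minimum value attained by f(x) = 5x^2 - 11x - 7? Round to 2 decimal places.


For a quadratic f(x) = ax^2 + bx + c with a > 0, the minimum is at the vertex.
Vertex x-coordinate: x = -b/(2a)
x = -(-11) / (2 * 5)
x = 11/10
Substitute back to find the minimum value:
f(11/10) = 5 * (11/10)^2 - 11 * (11/10) - 7
= 121/20 - 121/10 - 7
= -261/20 = -13.05

-13.05


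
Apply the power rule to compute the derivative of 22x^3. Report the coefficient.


We apply the power rule: d/dx [ax^n] = a*n * x^(n-1)
d/dx [22x^3]
= 22 * 3 * x^(3-1)
= 66x^2
The coefficient is 66

66


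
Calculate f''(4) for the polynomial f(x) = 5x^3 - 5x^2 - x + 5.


First derivative:
f'(x) = 15x^2 - 10x - 1
Second derivative:
f''(x) = 30x - 10
Substitute x = 4:
f''(4) = 30 * 4 - 10
= 120 - 10
= 110

110


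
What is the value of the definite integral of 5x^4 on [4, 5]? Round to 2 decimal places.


Find the antiderivative of 5x^4:
F(x) = 5/5 * x^5
Apply the Fundamental Theorem of Calculus:
F(5) - F(4)
= 5/5 * 5^5 - 5/5 * 4^5
= 5/5 * (3125 - 1024)
= 5/5 * 2101
= 2101 = 2101.00

2101.00


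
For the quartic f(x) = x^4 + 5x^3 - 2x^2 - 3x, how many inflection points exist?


Inflection points occur where f''(x) = 0 and concavity changes.
f(x) = x^4 + 5x^3 - 2x^2 - 3x
f'(x) = 4x^3 + 15x^2 - 4x - 3
f''(x) = 12x^2 + 30x - 4
This is a quadratic in x. Use the discriminant to count real roots.
Discriminant = (30)^2 - 4 * 12 * (-4)
= 900 - (-192)
= 1092
Since discriminant > 0, f''(x) = 0 has 2 distinct real solutions.
A quadratic with two distinct real roots changes sign at each root, so concavity changes at both.
Number of inflection points: 2

2


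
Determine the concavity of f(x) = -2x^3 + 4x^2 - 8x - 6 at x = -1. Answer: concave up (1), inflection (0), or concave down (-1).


Concavity is determined by the sign of f''(x).
f(x) = -2x^3 + 4x^2 - 8x - 6
f'(x) = -6x^2 + 8x - 8
f''(x) = -12x + 8
f''(-1) = -12 * (-1) + 8
= 12 + 8
= 20
Since f''(-1) > 0, the function is concave up (1)

1


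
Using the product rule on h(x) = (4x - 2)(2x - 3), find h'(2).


Let u(x) = 4x - 2 and v(x) = 2x - 3
u'(x) = 4
v'(x) = 2
Product rule: h'(x) = u'(x)*v(x) + u(x)*v'(x)
= 4 * (2x - 3) + (4x - 2) * 2
At x = 2:
u(2) = 4 * 2 - 2 = 6
v(2) = 2 * 2 - 3 = 1
h'(2) = 4 * 1 + 6 * 2
= 4 + 12
= 16

16


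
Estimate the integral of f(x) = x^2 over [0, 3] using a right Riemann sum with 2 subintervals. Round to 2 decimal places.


Right Riemann sum uses right endpoints of each subinterval.
Interval: [0, 3], n = 2
dx = (3 - 0) / 2 = 3/2
Right endpoints: [3/2, 3]
f values: [9/4, 9]
Sum = dx * (sum of f values)
= 3/2 * 45/4
= 135/8 ≈ 16.88

16.88


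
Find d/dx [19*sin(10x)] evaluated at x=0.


Apply the chain rule to differentiate 19*sin(10x):
d/dx [19*sin(10x)]
= 19 * cos(10x) * d/dx(10x)
= 19 * 10 * cos(10x)
= 190 * cos(10x)
Evaluate at x = 0:
= 190 * cos(0)
= 190 * 1
= 190

190


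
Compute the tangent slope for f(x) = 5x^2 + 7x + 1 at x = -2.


The slope of the tangent line equals f'(x) at the point.
f(x) = 5x^2 + 7x + 1
f'(x) = 10x + 7
At x = -2:
f'(-2) = 10 * (-2) + 7
= -20 + 7
= -13

-13


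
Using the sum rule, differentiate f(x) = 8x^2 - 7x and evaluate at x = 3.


Differentiate term by term using power and sum rules:
f(x) = 8x^2 - 7x
f'(x) = 16x - 7
Substitute x = 3:
f'(3) = 16 * 3 - 7
= 48 - 7
= 41

41


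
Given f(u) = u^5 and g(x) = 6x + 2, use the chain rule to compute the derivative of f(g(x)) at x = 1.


Using the chain rule: (f(g(x)))' = f'(g(x)) * g'(x)
First, find g(1):
g(1) = 6 * 1 + 2 = 8
Next, f'(u) = 5u^4
And g'(x) = 6
So f'(g(1)) * g'(1)
= 5 * 8^4 * 6
= 5 * 4096 * 6
= 122880

122880


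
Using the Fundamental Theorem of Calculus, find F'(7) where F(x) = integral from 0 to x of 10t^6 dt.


By the Fundamental Theorem of Calculus (Part 1):
If F(x) = integral from 0 to x of f(t) dt, then F'(x) = f(x)
Here f(t) = 10t^6
So F'(x) = 10x^6
Evaluate at x = 7:
F'(7) = 10 * 7^6
= 10 * 117649
= 1176490

1176490


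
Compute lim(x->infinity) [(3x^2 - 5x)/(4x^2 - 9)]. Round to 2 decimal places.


For limits at infinity with equal-degree polynomials,
we compare leading coefficients.
Numerator leading term: 3x^2
Denominator leading term: 4x^2
Divide both by x^2:
lim = (3 - 5/x) / (4 - 9/x^2)
As x -> infinity, the 1/x and 1/x^2 terms vanish:
= 3/4 = 0.75

0.75


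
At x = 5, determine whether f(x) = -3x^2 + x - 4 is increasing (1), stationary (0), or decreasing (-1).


Compute f'(x) to determine behavior:
f'(x) = -6x + 1
f'(5) = -6 * 5 + 1
= -30 + 1
= -29
Since f'(5) < 0, the function is decreasing (-1)

-1


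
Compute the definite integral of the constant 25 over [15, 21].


The integral of a constant k over [a, b] equals k * (b - a).
integral from 15 to 21 of 25 dx
= 25 * (21 - 15)
= 25 * 6
= 150

150


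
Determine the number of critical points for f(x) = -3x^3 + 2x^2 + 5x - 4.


Find where f'(x) = 0:
f(x) = -3x^3 + 2x^2 + 5x - 4
f'(x) = -9x^2 + 4x + 5
This is a quadratic in x. Use the discriminant to count real roots.
Discriminant = (4)^2 - 4 * (-9) * 5
= 16 - (-180)
= 196
Since discriminant > 0, f'(x) = 0 has 2 real solutions.
Number of critical points: 2

2


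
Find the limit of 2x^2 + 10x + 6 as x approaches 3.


Since polynomials are continuous, we use direct substitution.
lim(x->3) of 2x^2 + 10x + 6
= 2 * 3^2 + 10 * 3 + 6
= 18 + 30 + 6
= 54

54


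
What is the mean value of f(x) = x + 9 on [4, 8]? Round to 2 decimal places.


Average value = 1/(b-a) * integral from a to b of f(x) dx
First compute the integral of x + 9:
F(x) = (1/2)x^2 + 9x
F(8) = 1/2 * 64 + 9 * 8 = 104
F(4) = 1/2 * 16 + 9 * 4 = 44
Integral = 104 - 44 = 60
Average = 60 / (8 - 4) = 60 / 4
= 15 = 15.00

15.00


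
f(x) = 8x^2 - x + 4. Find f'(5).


Differentiate term by term using power and sum rules:
f(x) = 8x^2 - x + 4
f'(x) = 16x - 1
Substitute x = 5:
f'(5) = 16 * 5 - 1
= 80 - 1
= 79

79


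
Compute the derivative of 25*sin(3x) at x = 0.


Apply the chain rule to differentiate 25*sin(3x):
d/dx [25*sin(3x)]
= 25 * cos(3x) * d/dx(3x)
= 25 * 3 * cos(3x)
= 75 * cos(3x)
Evaluate at x = 0:
= 75 * cos(0)
= 75 * 1
= 75

75


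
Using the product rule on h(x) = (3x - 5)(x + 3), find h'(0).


Let u(x) = 3x - 5 and v(x) = x + 3
u'(x) = 3
v'(x) = 1
Product rule: h'(x) = u'(x)*v(x) + u(x)*v'(x)
= 3 * (x + 3) + (3x - 5) * 1
At x = 0:
u(0) = 3 * 0 - 5 = -5
v(0) = 1 * 0 + 3 = 3
h'(0) = 3 * 3 + (-5) * 1
= 9 - 5
= 4

4


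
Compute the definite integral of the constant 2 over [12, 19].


The integral of a constant k over [a, b] equals k * (b - a).
integral from 12 to 19 of 2 dx
= 2 * (19 - 12)
= 2 * 7
= 14

14


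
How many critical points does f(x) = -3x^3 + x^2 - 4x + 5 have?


Find where f'(x) = 0:
f(x) = -3x^3 + x^2 - 4x + 5
f'(x) = -9x^2 + 2x - 4
This is a quadratic in x. Use the discriminant to count real roots.
Discriminant = (2)^2 - 4 * (-9) * (-4)
= 4 - 144
= -140
Since discriminant < 0, f'(x) = 0 has no real solutions.
Number of critical points: 0

0


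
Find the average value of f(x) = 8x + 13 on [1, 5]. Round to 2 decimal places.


Average value = 1/(b-a) * integral from a to b of f(x) dx
First compute the integral of 8x + 13:
F(x) = 4x^2 + 13x
F(5) = 4 * 25 + 13 * 5 = 165
F(1) = 4 * 1 + 13 * 1 = 17
Integral = 165 - 17 = 148
Average = 148 / (5 - 1) = 148 / 4
= 37 = 37.00

37.00


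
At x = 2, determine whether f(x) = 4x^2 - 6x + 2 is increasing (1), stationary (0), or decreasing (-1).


Compute f'(x) to determine behavior:
f'(x) = 8x - 6
f'(2) = 8 * 2 - 6
= 16 - 6
= 10
Since f'(2) > 0, the function is increasing (1)

1


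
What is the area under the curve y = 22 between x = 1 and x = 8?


The area under a constant function y = 22 is a rectangle.
Width = 8 - 1 = 7
Height = 22
Area = width * height
= 7 * 22
= 154

154


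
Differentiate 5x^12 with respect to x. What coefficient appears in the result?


We apply the power rule: d/dx [ax^n] = a*n * x^(n-1)
d/dx [5x^12]
= 5 * 12 * x^(12-1)
= 60x^11
The coefficient is 60

60


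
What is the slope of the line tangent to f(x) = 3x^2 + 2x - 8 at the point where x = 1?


The slope of the tangent line equals f'(x) at the point.
f(x) = 3x^2 + 2x - 8
f'(x) = 6x + 2
At x = 1:
f'(1) = 6 * 1 + 2
= 6 + 2
= 8

8


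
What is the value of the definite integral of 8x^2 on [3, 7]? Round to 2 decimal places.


Find the antiderivative of 8x^2:
F(x) = 8/3 * x^3
Apply the Fundamental Theorem of Calculus:
F(7) - F(3)
= 8/3 * 7^3 - 8/3 * 3^3
= 8/3 * (343 - 27)
= 8/3 * 316
= 2528/3 ≈ 842.67

842.67


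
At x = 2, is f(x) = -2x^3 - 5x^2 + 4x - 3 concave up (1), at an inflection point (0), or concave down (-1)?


Concavity is determined by the sign of f''(x).
f(x) = -2x^3 - 5x^2 + 4x - 3
f'(x) = -6x^2 - 10x + 4
f''(x) = -12x - 10
f''(2) = -12 * 2 - 10
= -24 - 10
= -34
Since f''(2) < 0, the function is concave down (-1)

-1


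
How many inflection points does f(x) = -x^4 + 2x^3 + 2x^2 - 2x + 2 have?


Inflection points occur where f''(x) = 0 and concavity changes.
f(x) = -x^4 + 2x^3 + 2x^2 - 2x + 2
f'(x) = -4x^3 + 6x^2 + 4x - 2
f''(x) = -12x^2 + 12x + 4
This is a quadratic in x. Use the discriminant to count real roots.
Discriminant = (12)^2 - 4 * (-12) * 4
= 144 - (-192)
= 336
Since discriminant > 0, f''(x) = 0 has 2 distinct real solutions.
A quadratic with two distinct real roots changes sign at each root, so concavity changes at both.
Number of inflection points: 2

2


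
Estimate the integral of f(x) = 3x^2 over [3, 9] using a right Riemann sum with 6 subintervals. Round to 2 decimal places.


Right Riemann sum uses right endpoints of each subinterval.
Interval: [3, 9], n = 6
dx = (9 - 3) / 6 = 1
Right endpoints: [4, 5, 6, 7, 8, 9]
f values: [48, 75, 108, 147, 192, 243]
Sum = dx * (sum of f values)
= 1 * 813
= 813 = 813.00

813.00


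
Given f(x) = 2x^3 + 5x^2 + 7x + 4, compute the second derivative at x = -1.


First derivative:
f'(x) = 6x^2 + 10x + 7
Second derivative:
f''(x) = 12x + 10
Substitute x = -1:
f''(-1) = 12 * (-1) + 10
= -12 + 10
= -2

-2


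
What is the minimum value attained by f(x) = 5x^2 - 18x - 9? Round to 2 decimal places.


For a quadratic f(x) = ax^2 + bx + c with a > 0, the minimum is at the vertex.
Vertex x-coordinate: x = -b/(2a)
x = -(-18) / (2 * 5)
x = 18/10 = 9/5
Substitute back to find the minimum value:
f(9/5) = 5 * (9/5)^2 - 18 * (9/5) - 9
= 81/5 - 162/5 - 9
= -126/5 = -25.20

-25.20


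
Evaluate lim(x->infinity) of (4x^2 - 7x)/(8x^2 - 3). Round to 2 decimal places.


For limits at infinity with equal-degree polynomials,
we compare leading coefficients.
Numerator leading term: 4x^2
Denominator leading term: 8x^2
Divide both by x^2:
lim = (4 - 7/x) / (8 - 3/x^2)
As x -> infinity, the 1/x and 1/x^2 terms vanish:
= 4/8 = 1/2 = 0.50

0.50


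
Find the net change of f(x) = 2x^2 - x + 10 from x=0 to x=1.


Net change = f(b) - f(a)
f(x) = 2x^2 - x + 10
Compute f(1):
f(1) = 2 * 1^2 - 1 * 1 + 10
= 2 - 1 + 10
= 11
Compute f(0):
f(0) = 2 * 0^2 - 1 * 0 + 10
= 0 + 0 + 10
= 10
Net change = 11 - 10 = 1

1


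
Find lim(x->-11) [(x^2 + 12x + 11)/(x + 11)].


Direct substitution gives 0/0, so we factor the numerator.
Factor: (x^2 + 12x + 11) = (x + 11)(x + 1)
Cancel the common factor (x + 11):
(x^2 + 12x + 11)/(x + 11) = (x + 1)
Now substitute x = -11:
= (-11) - (-1) = -10

-10


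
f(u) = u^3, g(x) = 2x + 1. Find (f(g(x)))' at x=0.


Using the chain rule: (f(g(x)))' = f'(g(x)) * g'(x)
First, find g(0):
g(0) = 2 * 0 + 1 = 1
Next, f'(u) = 3u^2
And g'(x) = 2
So f'(g(0)) * g'(0)
= 3 * 1^2 * 2
= 3 * 1 * 2
= 6

6


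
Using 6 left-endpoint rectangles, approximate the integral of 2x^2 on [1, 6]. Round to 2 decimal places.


Left Riemann sum uses left endpoints of each subinterval.
Interval: [1, 6], n = 6
dx = (6 - 1) / 6 = 5/6
Left endpoints: [1, 11/6, 8/3, 7/2, 13/3, 31/6]
f values: [2, 121/18, 128/9, 49/2, 338/9, 961/18]
Sum = dx * (sum of f values)
= 5/6 * 2491/18
= 12455/108 ≈ 115.32

115.32


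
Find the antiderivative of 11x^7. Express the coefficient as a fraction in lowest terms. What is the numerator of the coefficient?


Apply the power rule for integration:
integral of ax^n dx = a/(n+1) * x^(n+1) + C
integral of 11x^7 dx
= 11/8 * x^8 + C
The coefficient in lowest terms is 11/8, and its numerator is 11

11


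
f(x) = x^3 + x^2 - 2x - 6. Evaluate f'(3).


Differentiate f(x) = x^3 + x^2 - 2x - 6 term by term:
f'(x) = 3x^2 + 2x - 2
Substitute x = 3:
f'(3) = 3 * 3^2 + 2 * 3 - 2
= 27 + 6 - 2
= 31

31


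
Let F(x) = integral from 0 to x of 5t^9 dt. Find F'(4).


By the Fundamental Theorem of Calculus (Part 1):
If F(x) = integral from 0 to x of f(t) dt, then F'(x) = f(x)
Here f(t) = 5t^9
So F'(x) = 5x^9
Evaluate at x = 4:
F'(4) = 5 * 4^9
= 5 * 262144
= 1310720

1310720


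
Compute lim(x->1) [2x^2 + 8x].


Since polynomials are continuous, we use direct substitution.
lim(x->1) of 2x^2 + 8x
= 2 * 1^2 + 8 * 1 + 0
= 2 + 8 + 0
= 10

10


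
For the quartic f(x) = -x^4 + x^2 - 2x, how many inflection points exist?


Inflection points occur where f''(x) = 0 and concavity changes.
f(x) = -x^4 + x^2 - 2x
f'(x) = -4x^3 + 2x - 2
f''(x) = -12x^2 + 2
This is a quadratic in x. Use the discriminant to count real roots.
Discriminant = (0)^2 - 4 * (-12) * 2
= 0 - (-96)
= 96
Since discriminant > 0, f''(x) = 0 has 2 distinct real solutions.
A quadratic with two distinct real roots changes sign at each root, so concavity changes at both.
Number of inflection points: 2

2


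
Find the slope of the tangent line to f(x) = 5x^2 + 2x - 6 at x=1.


The slope of the tangent line equals f'(x) at the point.
f(x) = 5x^2 + 2x - 6
f'(x) = 10x + 2
At x = 1:
f'(1) = 10 * 1 + 2
= 10 + 2
= 12

12


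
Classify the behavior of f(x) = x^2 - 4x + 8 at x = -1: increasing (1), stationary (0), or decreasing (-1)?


Compute f'(x) to determine behavior:
f'(x) = 2x - 4
f'(-1) = 2 * (-1) - 4
= -2 - 4
= -6
Since f'(-1) < 0, the function is decreasing (-1)

-1


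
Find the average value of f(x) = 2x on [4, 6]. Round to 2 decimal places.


Average value = 1/(b-a) * integral from a to b of f(x) dx
First compute the integral of 2x:
F(x) = x^2
F(6) = 1 * 36 + 0 * 6 = 36
F(4) = 1 * 16 + 0 * 4 = 16
Integral = 36 - 16 = 20
Average = 20 / (6 - 4) = 20 / 2
= 10 = 10.00

10.00


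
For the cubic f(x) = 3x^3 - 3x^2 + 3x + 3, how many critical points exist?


Find where f'(x) = 0:
f(x) = 3x^3 - 3x^2 + 3x + 3
f'(x) = 9x^2 - 6x + 3
This is a quadratic in x. Use the discriminant to count real roots.
Discriminant = (-6)^2 - 4 * 9 * 3
= 36 - 108
= -72
Since discriminant < 0, f'(x) = 0 has no real solutions.
Number of critical points: 0

0


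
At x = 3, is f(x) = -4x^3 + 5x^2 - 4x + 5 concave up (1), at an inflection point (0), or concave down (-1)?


Concavity is determined by the sign of f''(x).
f(x) = -4x^3 + 5x^2 - 4x + 5
f'(x) = -12x^2 + 10x - 4
f''(x) = -24x + 10
f''(3) = -24 * 3 + 10
= -72 + 10
= -62
Since f''(3) < 0, the function is concave down (-1)

-1


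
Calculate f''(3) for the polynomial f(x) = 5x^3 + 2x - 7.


First derivative:
f'(x) = 15x^2 + 2
Second derivative:
f''(x) = 30x
Substitute x = 3:
f''(3) = 30 * 3 + 0
= 90 + 0
= 90

90


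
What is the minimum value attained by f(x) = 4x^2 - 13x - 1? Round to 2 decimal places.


For a quadratic f(x) = ax^2 + bx + c with a > 0, the minimum is at the vertex.
Vertex x-coordinate: x = -b/(2a)
x = -(-13) / (2 * 4)
x = 13/8
Substitute back to find the minimum value:
f(13/8) = 4 * (13/8)^2 - 13 * (13/8) - 1
= 169/16 - 169/8 - 1
= -185/16 ≈ -11.56

-11.56


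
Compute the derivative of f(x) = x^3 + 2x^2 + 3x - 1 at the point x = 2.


Differentiate f(x) = x^3 + 2x^2 + 3x - 1 term by term:
f'(x) = 3x^2 + 4x + 3
Substitute x = 2:
f'(2) = 3 * 2^2 + 4 * 2 + 3
= 12 + 8 + 3
= 23

23


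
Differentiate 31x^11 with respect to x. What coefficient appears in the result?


We apply the power rule: d/dx [ax^n] = a*n * x^(n-1)
d/dx [31x^11]
= 31 * 11 * x^(11-1)
= 341x^10
The coefficient is 341

341


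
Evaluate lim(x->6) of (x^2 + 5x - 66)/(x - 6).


Direct substitution gives 0/0, so we factor the numerator.
Factor: (x^2 + 5x - 66) = (x - 6)(x + 11)
Cancel the common factor (x - 6):
(x^2 + 5x - 66)/(x - 6) = (x + 11)
Now substitute x = 6:
= (6) - (-11) = 17

17


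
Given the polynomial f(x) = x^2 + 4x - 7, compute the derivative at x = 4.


Differentiate term by term using power and sum rules:
f(x) = x^2 + 4x - 7
f'(x) = 2x + 4
Substitute x = 4:
f'(4) = 2 * 4 + 4
= 8 + 4
= 12

12


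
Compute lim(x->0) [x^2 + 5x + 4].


Since polynomials are continuous, we use direct substitution.
lim(x->0) of x^2 + 5x + 4
= 1 * 0^2 + 5 * 0 + 4
= 0 + 0 + 4
= 4

4


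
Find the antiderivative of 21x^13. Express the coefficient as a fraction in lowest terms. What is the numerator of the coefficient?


Apply the power rule for integration:
integral of ax^n dx = a/(n+1) * x^(n+1) + C
integral of 21x^13 dx
= 21/14 * x^14 + C
= 3/2 * x^14 + C
The coefficient in lowest terms is 3/2, and its numerator is 3

3


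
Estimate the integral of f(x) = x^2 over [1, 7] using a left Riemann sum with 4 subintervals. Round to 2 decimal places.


Left Riemann sum uses left endpoints of each subinterval.
Interval: [1, 7], n = 4
dx = (7 - 1) / 4 = 3/2
Left endpoints: [1, 5/2, 4, 11/2]
f values: [1, 25/4, 16, 121/4]
Sum = dx * (sum of f values)
= 3/2 * 107/2
= 321/4 = 80.25

80.25


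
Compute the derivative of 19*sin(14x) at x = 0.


Apply the chain rule to differentiate 19*sin(14x):
d/dx [19*sin(14x)]
= 19 * cos(14x) * d/dx(14x)
= 19 * 14 * cos(14x)
= 266 * cos(14x)
Evaluate at x = 0:
= 266 * cos(0)
= 266 * 1
= 266

266


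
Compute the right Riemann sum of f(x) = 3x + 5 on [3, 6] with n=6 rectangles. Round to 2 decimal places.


Right Riemann sum uses right endpoints of each subinterval.
Interval: [3, 6], n = 6
dx = (6 - 3) / 6 = 1/2
Right endpoints: [7/2, 4, 9/2, 5, 11/2, 6]
f values: [31/2, 17, 37/2, 20, 43/2, 23]
Sum = dx * (sum of f values)
= 1/2 * 231/2
= 231/4 = 57.75

57.75


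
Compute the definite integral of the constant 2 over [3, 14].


The integral of a constant k over [a, b] equals k * (b - a).
integral from 3 to 14 of 2 dx
= 2 * (14 - 3)
= 2 * 11
= 22

22


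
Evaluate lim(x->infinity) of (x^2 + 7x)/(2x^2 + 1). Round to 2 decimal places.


For limits at infinity with equal-degree polynomials,
we compare leading coefficients.
Numerator leading term: x^2
Denominator leading term: 2x^2
Divide both by x^2:
lim = (1 + 7/x) / (2 + 1/x^2)
As x -> infinity, the 1/x and 1/x^2 terms vanish:
= 1/2 = 0.50

0.50


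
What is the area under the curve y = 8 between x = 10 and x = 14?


The area under a constant function y = 8 is a rectangle.
Width = 14 - 10 = 4
Height = 8
Area = width * height
= 4 * 8
= 32

32


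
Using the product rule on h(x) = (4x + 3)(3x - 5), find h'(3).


Let u(x) = 4x + 3 and v(x) = 3x - 5
u'(x) = 4
v'(x) = 3
Product rule: h'(x) = u'(x)*v(x) + u(x)*v'(x)
= 4 * (3x - 5) + (4x + 3) * 3
At x = 3:
u(3) = 4 * 3 + 3 = 15
v(3) = 3 * 3 - 5 = 4
h'(3) = 4 * 4 + 15 * 3
= 16 + 45
= 61

61


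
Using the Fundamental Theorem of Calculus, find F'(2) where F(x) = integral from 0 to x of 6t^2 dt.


By the Fundamental Theorem of Calculus (Part 1):
If F(x) = integral from 0 to x of f(t) dt, then F'(x) = f(x)
Here f(t) = 6t^2
So F'(x) = 6x^2
Evaluate at x = 2:
F'(2) = 6 * 2^2
= 6 * 4
= 24

24


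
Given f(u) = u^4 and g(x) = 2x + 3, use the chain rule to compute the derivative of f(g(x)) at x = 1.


Using the chain rule: (f(g(x)))' = f'(g(x)) * g'(x)
First, find g(1):
g(1) = 2 * 1 + 3 = 5
Next, f'(u) = 4u^3
And g'(x) = 2
So f'(g(1)) * g'(1)
= 4 * 5^3 * 2
= 4 * 125 * 2
= 1000

1000


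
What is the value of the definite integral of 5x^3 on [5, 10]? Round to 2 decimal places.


Find the antiderivative of 5x^3:
F(x) = 5/4 * x^4
Apply the Fundamental Theorem of Calculus:
F(10) - F(5)
= 5/4 * 10^4 - 5/4 * 5^4
= 5/4 * (10000 - 625)
= 5/4 * 9375
= 46875/4 = 11718.75

11718.75


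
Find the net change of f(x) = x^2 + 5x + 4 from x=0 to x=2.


Net change = f(b) - f(a)
f(x) = x^2 + 5x + 4
Compute f(2):
f(2) = 1 * 2^2 + 5 * 2 + 4
= 4 + 10 + 4
= 18
Compute f(0):
f(0) = 1 * 0^2 + 5 * 0 + 4
= 0 + 0 + 4
= 4
Net change = 18 - 4 = 14

14


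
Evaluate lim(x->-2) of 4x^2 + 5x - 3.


Since polynomials are continuous, we use direct substitution.
lim(x->-2) of 4x^2 + 5x - 3
= 4 * (-2)^2 + 5 * (-2) - 3
= 16 - 10 - 3
= 3

3


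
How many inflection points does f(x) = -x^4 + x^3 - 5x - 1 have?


Inflection points occur where f''(x) = 0 and concavity changes.
f(x) = -x^4 + x^3 - 5x - 1
f'(x) = -4x^3 + 3x^2 - 5
f''(x) = -12x^2 + 6x
This is a quadratic in x. Use the discriminant to count real roots.
Discriminant = (6)^2 - 4 * (-12) * 0
= 36 - 0
= 36
Since discriminant > 0, f''(x) = 0 has 2 distinct real solutions.
A quadratic with two distinct real roots changes sign at each root, so concavity changes at both.
Number of inflection points: 2

2


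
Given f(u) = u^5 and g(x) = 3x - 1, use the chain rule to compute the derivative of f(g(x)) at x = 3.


Using the chain rule: (f(g(x)))' = f'(g(x)) * g'(x)
First, find g(3):
g(3) = 3 * 3 - 1 = 8
Next, f'(u) = 5u^4
And g'(x) = 3
So f'(g(3)) * g'(3)
= 5 * 8^4 * 3
= 5 * 4096 * 3
= 61440

61440


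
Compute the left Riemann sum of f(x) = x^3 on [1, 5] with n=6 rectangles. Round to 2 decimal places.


Left Riemann sum uses left endpoints of each subinterval.
Interval: [1, 5], n = 6
dx = (5 - 1) / 6 = 2/3
Left endpoints: [1, 5/3, 7/3, 3, 11/3, 13/3]
f values: [1, 125/27, 343/27, 27, 1331/27, 2197/27]
Sum = dx * (sum of f values)
= 2/3 * 176
= 352/3 ≈ 117.33

117.33


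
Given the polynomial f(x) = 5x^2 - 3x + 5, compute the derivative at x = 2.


Differentiate term by term using power and sum rules:
f(x) = 5x^2 - 3x + 5
f'(x) = 10x - 3
Substitute x = 2:
f'(2) = 10 * 2 - 3
= 20 - 3
= 17

17


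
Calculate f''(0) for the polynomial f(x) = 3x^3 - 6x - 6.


First derivative:
f'(x) = 9x^2 - 6
Second derivative:
f''(x) = 18x
Substitute x = 0:
f''(0) = 18 * 0 + 0
= 0 + 0
= 0

0


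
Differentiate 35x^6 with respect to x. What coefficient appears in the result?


We apply the power rule: d/dx [ax^n] = a*n * x^(n-1)
d/dx [35x^6]
= 35 * 6 * x^(6-1)
= 210x^5
The coefficient is 210

210


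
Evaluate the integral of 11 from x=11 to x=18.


The integral of a constant k over [a, b] equals k * (b - a).
integral from 11 to 18 of 11 dx
= 11 * (18 - 11)
= 11 * 7
= 77

77


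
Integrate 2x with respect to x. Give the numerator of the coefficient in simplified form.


Apply the power rule for integration:
integral of ax^n dx = a/(n+1) * x^(n+1) + C
integral of 2x dx
= 2/2 * x^2 + C
= 1 * x^2 + C
The coefficient in lowest terms is 1 = 1/1, so its numerator is 1

1


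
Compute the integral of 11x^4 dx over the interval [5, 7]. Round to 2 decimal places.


Find the antiderivative of 11x^4:
F(x) = 11/5 * x^5
Apply the Fundamental Theorem of Calculus:
F(7) - F(5)
= 11/5 * 7^5 - 11/5 * 5^5
= 11/5 * (16807 - 3125)
= 11/5 * 13682
= 150502/5 = 30100.40

30100.40


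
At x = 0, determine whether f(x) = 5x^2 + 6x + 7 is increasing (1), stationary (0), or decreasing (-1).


Compute f'(x) to determine behavior:
f'(x) = 10x + 6
f'(0) = 10 * 0 + 6
= 0 + 6
= 6
Since f'(0) > 0, the function is increasing (1)

1


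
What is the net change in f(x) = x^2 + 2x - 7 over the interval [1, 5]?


Net change = f(b) - f(a)
f(x) = x^2 + 2x - 7
Compute f(5):
f(5) = 1 * 5^2 + 2 * 5 - 7
= 25 + 10 - 7
= 28
Compute f(1):
f(1) = 1 * 1^2 + 2 * 1 - 7
= 1 + 2 - 7
= -4
Net change = 28 - (-4) = 32

32


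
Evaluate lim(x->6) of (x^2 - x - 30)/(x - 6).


Direct substitution gives 0/0, so we factor the numerator.
Factor: (x^2 - x - 30) = (x - 6)(x + 5)
Cancel the common factor (x - 6):
(x^2 - x - 30)/(x - 6) = (x + 5)
Now substitute x = 6:
= (6) - (-5) = 11

11


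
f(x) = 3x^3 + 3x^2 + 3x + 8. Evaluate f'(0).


Differentiate f(x) = 3x^3 + 3x^2 + 3x + 8 term by term:
f'(x) = 9x^2 + 6x + 3
Substitute x = 0:
f'(0) = 9 * 0^2 + 6 * 0 + 3
= 0 + 0 + 3
= 3

3


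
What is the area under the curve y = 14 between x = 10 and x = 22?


The area under a constant function y = 14 is a rectangle.
Width = 22 - 10 = 12
Height = 14
Area = width * height
= 12 * 14
= 168

168


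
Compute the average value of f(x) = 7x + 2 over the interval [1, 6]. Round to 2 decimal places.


Average value = 1/(b-a) * integral from a to b of f(x) dx
First compute the integral of 7x + 2:
F(x) = (7/2)x^2 + 2x
F(6) = 7/2 * 36 + 2 * 6 = 138
F(1) = 7/2 * 1 + 2 * 1 = 11/2
Integral = 138 - 11/2 = 265/2
Average = (265/2) / (6 - 1) = (265/2) / 5
= 53/2 = 26.50

26.50


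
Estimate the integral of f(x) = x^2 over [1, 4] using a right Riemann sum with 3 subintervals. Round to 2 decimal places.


Right Riemann sum uses right endpoints of each subinterval.
Interval: [1, 4], n = 3
dx = (4 - 1) / 3 = 1
Right endpoints: [2, 3, 4]
f values: [4, 9, 16]
Sum = dx * (sum of f values)
= 1 * 29
= 29 = 29.00

29.00


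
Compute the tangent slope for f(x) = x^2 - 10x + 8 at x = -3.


The slope of the tangent line equals f'(x) at the point.
f(x) = x^2 - 10x + 8
f'(x) = 2x - 10
At x = -3:
f'(-3) = 2 * (-3) - 10
= -6 - 10
= -16

-16


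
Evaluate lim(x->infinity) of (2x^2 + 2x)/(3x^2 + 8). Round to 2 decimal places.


For limits at infinity with equal-degree polynomials,
we compare leading coefficients.
Numerator leading term: 2x^2
Denominator leading term: 3x^2
Divide both by x^2:
lim = (2 + 2/x) / (3 + 8/x^2)
As x -> infinity, the 1/x and 1/x^2 terms vanish:
= 2/3 ≈ 0.67

0.67


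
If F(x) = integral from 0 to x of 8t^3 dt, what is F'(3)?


By the Fundamental Theorem of Calculus (Part 1):
If F(x) = integral from 0 to x of f(t) dt, then F'(x) = f(x)
Here f(t) = 8t^3
So F'(x) = 8x^3
Evaluate at x = 3:
F'(3) = 8 * 3^3
= 8 * 27
= 216

216


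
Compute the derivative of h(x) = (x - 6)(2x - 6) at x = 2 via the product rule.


Let u(x) = x - 6 and v(x) = 2x - 6
u'(x) = 1
v'(x) = 2
Product rule: h'(x) = u'(x)*v(x) + u(x)*v'(x)
= 1 * (2x - 6) + (x - 6) * 2
At x = 2:
u(2) = 1 * 2 - 6 = -4
v(2) = 2 * 2 - 6 = -2
h'(2) = 1 * (-2) + (-4) * 2
= -2 - 8
= -10

-10


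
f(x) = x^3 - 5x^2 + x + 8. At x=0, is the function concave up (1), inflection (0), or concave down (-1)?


Concavity is determined by the sign of f''(x).
f(x) = x^3 - 5x^2 + x + 8
f'(x) = 3x^2 - 10x + 1
f''(x) = 6x - 10
f''(0) = 6 * 0 - 10
= 0 - 10
= -10
Since f''(0) < 0, the function is concave down (-1)

-1


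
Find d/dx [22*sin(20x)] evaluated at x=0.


Apply the chain rule to differentiate 22*sin(20x):
d/dx [22*sin(20x)]
= 22 * cos(20x) * d/dx(20x)
= 22 * 20 * cos(20x)
= 440 * cos(20x)
Evaluate at x = 0:
= 440 * cos(0)
= 440 * 1
= 440

440


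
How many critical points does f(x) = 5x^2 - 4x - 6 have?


Find where f'(x) = 0:
f'(x) = 10x - 4
Set f'(x) = 0:
10x - 4 = 0
x = 4 / 10 = 2/5
This is a linear equation in x, so there is exactly one solution.
Number of critical points: 1

1


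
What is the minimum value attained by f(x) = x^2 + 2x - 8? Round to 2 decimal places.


For a quadratic f(x) = ax^2 + bx + c with a > 0, the minimum is at the vertex.
Vertex x-coordinate: x = -b/(2a)
x = -(2) / (2 * 1)
x = -2/2 = -1
Substitute back to find the minimum value:
f(-1) = 1 * (-1)^2 + 2 * (-1) - 8
= 1 - 2 - 8
= -9 = -9.00

-9.00


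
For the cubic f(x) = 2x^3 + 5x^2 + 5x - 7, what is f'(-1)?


Differentiate f(x) = 2x^3 + 5x^2 + 5x - 7 term by term:
f'(x) = 6x^2 + 10x + 5
Substitute x = -1:
f'(-1) = 6 * (-1)^2 + 10 * (-1) + 5
= 6 - 10 + 5
= 1

1


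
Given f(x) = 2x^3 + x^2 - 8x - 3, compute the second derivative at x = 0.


First derivative:
f'(x) = 6x^2 + 2x - 8
Second derivative:
f''(x) = 12x + 2
Substitute x = 0:
f''(0) = 12 * 0 + 2
= 0 + 2
= 2

2


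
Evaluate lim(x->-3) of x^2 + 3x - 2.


Since polynomials are continuous, we use direct substitution.
lim(x->-3) of x^2 + 3x - 2
= 1 * (-3)^2 + 3 * (-3) - 2
= 9 - 9 - 2
= -2

-2


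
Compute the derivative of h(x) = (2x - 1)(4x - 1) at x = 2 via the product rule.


Let u(x) = 2x - 1 and v(x) = 4x - 1
u'(x) = 2
v'(x) = 4
Product rule: h'(x) = u'(x)*v(x) + u(x)*v'(x)
= 2 * (4x - 1) + (2x - 1) * 4
At x = 2:
u(2) = 2 * 2 - 1 = 3
v(2) = 4 * 2 - 1 = 7
h'(2) = 2 * 7 + 3 * 4
= 14 + 12
= 26

26


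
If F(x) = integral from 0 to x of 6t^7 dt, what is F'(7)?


By the Fundamental Theorem of Calculus (Part 1):
If F(x) = integral from 0 to x of f(t) dt, then F'(x) = f(x)
Here f(t) = 6t^7
So F'(x) = 6x^7
Evaluate at x = 7:
F'(7) = 6 * 7^7
= 6 * 823543
= 4941258

4941258


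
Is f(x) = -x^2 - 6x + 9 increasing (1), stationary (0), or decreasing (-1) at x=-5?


Compute f'(x) to determine behavior:
f'(x) = -2x - 6
f'(-5) = -2 * (-5) - 6
= 10 - 6
= 4
Since f'(-5) > 0, the function is increasing (1)

1


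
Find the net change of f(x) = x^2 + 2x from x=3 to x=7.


Net change = f(b) - f(a)
f(x) = x^2 + 2x
Compute f(7):
f(7) = 1 * 7^2 + 2 * 7 + 0
= 49 + 14 + 0
= 63
Compute f(3):
f(3) = 1 * 3^2 + 2 * 3 + 0
= 9 + 6 + 0
= 15
Net change = 63 - 15 = 48

48


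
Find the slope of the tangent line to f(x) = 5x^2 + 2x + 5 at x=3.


The slope of the tangent line equals f'(x) at the point.
f(x) = 5x^2 + 2x + 5
f'(x) = 10x + 2
At x = 3:
f'(3) = 10 * 3 + 2
= 30 + 2
= 32

32


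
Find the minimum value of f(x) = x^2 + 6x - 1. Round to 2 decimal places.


For a quadratic f(x) = ax^2 + bx + c with a > 0, the minimum is at the vertex.
Vertex x-coordinate: x = -b/(2a)
x = -(6) / (2 * 1)
x = -6/2 = -3
Substitute back to find the minimum value:
f(-3) = 1 * (-3)^2 + 6 * (-3) - 1
= 9 - 18 - 1
= -10 = -10.00

-10.00


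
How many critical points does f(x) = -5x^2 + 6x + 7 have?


Find where f'(x) = 0:
f'(x) = -10x + 6
Set f'(x) = 0:
-10x + 6 = 0
x = -6 / (-10) = 3/5
This is a linear equation in x, so there is exactly one solution.
Number of critical points: 1

1


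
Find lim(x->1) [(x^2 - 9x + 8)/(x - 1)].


Direct substitution gives 0/0, so we factor the numerator.
Factor: (x^2 - 9x + 8) = (x - 1)(x - 8)
Cancel the common factor (x - 1):
(x^2 - 9x + 8)/(x - 1) = (x - 8)
Now substitute x = 1:
= (1) - (8) = -7

-7


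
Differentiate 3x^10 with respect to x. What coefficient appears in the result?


We apply the power rule: d/dx [ax^n] = a*n * x^(n-1)
d/dx [3x^10]
= 3 * 10 * x^(10-1)
= 30x^9
The coefficient is 30

30


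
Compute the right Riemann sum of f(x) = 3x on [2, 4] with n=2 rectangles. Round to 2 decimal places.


Right Riemann sum uses right endpoints of each subinterval.
Interval: [2, 4], n = 2
dx = (4 - 2) / 2 = 1
Right endpoints: [3, 4]
f values: [9, 12]
Sum = dx * (sum of f values)
= 1 * 21
= 21 = 21.00

21.00


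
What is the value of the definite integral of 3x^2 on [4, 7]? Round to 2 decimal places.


Find the antiderivative of 3x^2:
F(x) = 3/3 * x^3
Apply the Fundamental Theorem of Calculus:
F(7) - F(4)
= 3/3 * 7^3 - 3/3 * 4^3
= 3/3 * (343 - 64)
= 3/3 * 279
= 279 = 279.00

279.00


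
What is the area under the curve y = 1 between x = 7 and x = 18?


The area under a constant function y = 1 is a rectangle.
Width = 18 - 7 = 11
Height = 1
Area = width * height
= 11 * 1
= 11

11


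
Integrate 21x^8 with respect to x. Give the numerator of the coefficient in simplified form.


Apply the power rule for integration:
integral of ax^n dx = a/(n+1) * x^(n+1) + C
integral of 21x^8 dx
= 21/9 * x^9 + C
= 7/3 * x^9 + C
The coefficient in lowest terms is 7/3, and its numerator is 7

7


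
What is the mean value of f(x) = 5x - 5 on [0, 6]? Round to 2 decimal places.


Average value = 1/(b-a) * integral from a to b of f(x) dx
First compute the integral of 5x - 5:
F(x) = (5/2)x^2 - 5x
F(6) = 5/2 * 36 - 5 * 6 = 60
F(0) = 5/2 * 0 - 5 * 0 = 0
Integral = 60 - 0 = 60
Average = 60 / (6 - 0) = 60 / 6
= 10 = 10.00

10.00


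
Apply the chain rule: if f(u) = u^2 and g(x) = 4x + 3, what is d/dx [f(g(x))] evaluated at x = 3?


Using the chain rule: (f(g(x)))' = f'(g(x)) * g'(x)
First, find g(3):
g(3) = 4 * 3 + 3 = 15
Next, f'(u) = 2u
And g'(x) = 4
So f'(g(3)) * g'(3)
= 2 * 15 * 4
= 120

120


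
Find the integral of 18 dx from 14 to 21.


The integral of a constant k over [a, b] equals k * (b - a).
integral from 14 to 21 of 18 dx
= 18 * (21 - 14)
= 18 * 7
= 126

126


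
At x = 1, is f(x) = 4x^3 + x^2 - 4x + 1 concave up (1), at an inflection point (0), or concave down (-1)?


Concavity is determined by the sign of f''(x).
f(x) = 4x^3 + x^2 - 4x + 1
f'(x) = 12x^2 + 2x - 4
f''(x) = 24x + 2
f''(1) = 24 * 1 + 2
= 24 + 2
= 26
Since f''(1) > 0, the function is concave up (1)

1


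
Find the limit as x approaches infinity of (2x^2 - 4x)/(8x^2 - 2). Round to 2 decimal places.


For limits at infinity with equal-degree polynomials,
we compare leading coefficients.
Numerator leading term: 2x^2
Denominator leading term: 8x^2
Divide both by x^2:
lim = (2 - 4/x) / (8 - 2/x^2)
As x -> infinity, the 1/x and 1/x^2 terms vanish:
= 2/8 = 1/4 = 0.25

0.25


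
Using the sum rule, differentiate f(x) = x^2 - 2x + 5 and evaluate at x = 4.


Differentiate term by term using power and sum rules:
f(x) = x^2 - 2x + 5
f'(x) = 2x - 2
Substitute x = 4:
f'(4) = 2 * 4 - 2
= 8 - 2
= 6

6


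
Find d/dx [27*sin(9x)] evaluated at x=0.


Apply the chain rule to differentiate 27*sin(9x):
d/dx [27*sin(9x)]
= 27 * cos(9x) * d/dx(9x)
= 27 * 9 * cos(9x)
= 243 * cos(9x)
Evaluate at x = 0:
= 243 * cos(0)
= 243 * 1
= 243

243


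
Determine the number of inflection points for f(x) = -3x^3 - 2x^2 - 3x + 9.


Inflection points occur where f''(x) = 0 and concavity changes.
f(x) = -3x^3 - 2x^2 - 3x + 9
f'(x) = -9x^2 - 4x - 3
f''(x) = -18x - 4
Set f''(x) = 0:
-18x - 4 = 0
x = 4 / (-18) = -2/9
Since f''(x) is linear (degree 1), it changes sign at this point.
Therefore there is exactly 1 inflection point.

1


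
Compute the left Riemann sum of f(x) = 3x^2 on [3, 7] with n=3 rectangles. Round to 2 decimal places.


Left Riemann sum uses left endpoints of each subinterval.
Interval: [3, 7], n = 3
dx = (7 - 3) / 3 = 4/3
Left endpoints: [3, 13/3, 17/3]
f values: [27, 169/3, 289/3]
Sum = dx * (sum of f values)
= 4/3 * 539/3
= 2156/9 ≈ 239.56

239.56


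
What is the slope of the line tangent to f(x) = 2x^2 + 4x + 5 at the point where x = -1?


The slope of the tangent line equals f'(x) at the point.
f(x) = 2x^2 + 4x + 5
f'(x) = 4x + 4
At x = -1:
f'(-1) = 4 * (-1) + 4
= -4 + 4
= 0

0


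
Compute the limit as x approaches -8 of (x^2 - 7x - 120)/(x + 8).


Direct substitution gives 0/0, so we factor the numerator.
Factor: (x^2 - 7x - 120) = (x + 8)(x - 15)
Cancel the common factor (x + 8):
(x^2 - 7x - 120)/(x + 8) = (x - 15)
Now substitute x = -8:
= (-8) - (15) = -23

-23


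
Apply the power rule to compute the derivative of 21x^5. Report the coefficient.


We apply the power rule: d/dx [ax^n] = a*n * x^(n-1)
d/dx [21x^5]
= 21 * 5 * x^(5-1)
= 105x^4
The coefficient is 105

105


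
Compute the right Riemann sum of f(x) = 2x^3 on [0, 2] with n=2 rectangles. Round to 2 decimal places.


Right Riemann sum uses right endpoints of each subinterval.
Interval: [0, 2], n = 2
dx = (2 - 0) / 2 = 1
Right endpoints: [1, 2]
f values: [2, 16]
Sum = dx * (sum of f values)
= 1 * 18
= 18 = 18.00

18.00


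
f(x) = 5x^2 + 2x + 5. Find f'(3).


Differentiate term by term using power and sum rules:
f(x) = 5x^2 + 2x + 5
f'(x) = 10x + 2
Substitute x = 3:
f'(3) = 10 * 3 + 2
= 30 + 2
= 32

32


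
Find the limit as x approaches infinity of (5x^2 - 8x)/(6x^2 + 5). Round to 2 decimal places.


For limits at infinity with equal-degree polynomials,
we compare leading coefficients.
Numerator leading term: 5x^2
Denominator leading term: 6x^2
Divide both by x^2:
lim = (5 - 8/x) / (6 + 5/x^2)
As x -> infinity, the 1/x and 1/x^2 terms vanish:
= 5/6 ≈ 0.83

0.83
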